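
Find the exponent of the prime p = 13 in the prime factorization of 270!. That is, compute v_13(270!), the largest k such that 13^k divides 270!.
v_13(270!) = 21

Legendre's formula: v_p(n!) = Σ_{k ≥ 1} ⌊n / p^k⌋. For p = 13, n = 270, the terms are:
  ⌊270/13^1⌋ = ⌊270/13⌋ = 20
  ⌊270/13^2⌋ = ⌊270/169⌋ = 1
(the next term ⌊270/13^3⌋ = 0, terminating the sum). Summing: v_13(270!) = 20 + 1 = 21.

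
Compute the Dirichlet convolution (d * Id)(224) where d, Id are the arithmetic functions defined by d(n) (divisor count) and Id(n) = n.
(d * Id)(224) = 1080

Divisors of 224: [1, 2, 4, 7, 8, 14, 16, 28, 32, 56, 112, 224]. For each d | 224:
  d = 1: d(1) · Id(224/1) = 1 · 224 = 224
  d = 2: d(2) · Id(224/2) = 2 · 112 = 224
  d = 4: d(4) · Id(224/4) = 3 · 56 = 168
  d = 7: d(7) · Id(224/7) = 2 · 32 = 64
  d = 8: d(8) · Id(224/8) = 4 · 28 = 112
  d = 14: d(14) · Id(224/14) = 4 · 16 = 64
  d = 16: d(16) · Id(224/16) = 5 · 14 = 70
  d = 28: d(28) · Id(224/28) = 6 · 8 = 48
  d = 32: d(32) · Id(224/32) = 6 · 7 = 42
  d = 56: d(56) · Id(224/56) = 8 · 4 = 32
  d = 112: d(112) · Id(224/112) = 10 · 2 = 20
  d = 224: d(224) · Id(224/224) = 12 · 1 = 12
Summing: (d * Id)(224) = 224 + 224 + 168 + 64 + 112 + 64 + 70 + 48 + 42 + 32 + 20 + 12 = 1080.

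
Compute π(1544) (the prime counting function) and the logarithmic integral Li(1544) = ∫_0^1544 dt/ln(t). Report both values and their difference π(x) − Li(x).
π(1544) = 243;  Li(1544) ≈ 253.82;  π(x) − Li(x) ≈ -10.82.

Direct count of primes ≤ 1544 gives π(1544) = 243. Numerical evaluation of the logarithmic integral gives Li(1544) ≈ 253.82. The difference π(x) − Li(x) ≈ -10.82 is typically negative for small/moderate x (Li(x) overestimates), though Littlewood's theorem shows this sign changes infinitely often.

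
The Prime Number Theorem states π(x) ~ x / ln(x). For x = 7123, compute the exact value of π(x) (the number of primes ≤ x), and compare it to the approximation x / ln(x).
π(7123) = 912;  x/ln(x) ≈ 802.95;  relative error ≈ 11.96%.

Directly count primes up to 7123: π(7123) = 912. The PNT approximation gives 7123/ln(7123) ≈ 7123/8.87108 ≈ 802.95. Relative error (π(x) − x/ln(x)) / π(x) ≈ 11.96%; the approximation is known to undercount slightly (Li(x) is a better estimate).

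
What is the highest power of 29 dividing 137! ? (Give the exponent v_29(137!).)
v_29(137!) = 4

Legendre's formula: v_p(n!) = Σ_{k ≥ 1} ⌊n / p^k⌋. For p = 29, n = 137, the terms are:
  ⌊137/29^1⌋ = ⌊137/29⌋ = 4
(the next term ⌊137/29^2⌋ = 0, terminating the sum). Summing: v_29(137!) = 4 = 4.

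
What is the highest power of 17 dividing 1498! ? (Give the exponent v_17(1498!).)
v_17(1498!) = 93

Legendre's formula: v_p(n!) = Σ_{k ≥ 1} ⌊n / p^k⌋. For p = 17, n = 1498, the terms are:
  ⌊1498/17^1⌋ = ⌊1498/17⌋ = 88
  ⌊1498/17^2⌋ = ⌊1498/289⌋ = 5
(the next term ⌊1498/17^3⌋ = 0, terminating the sum). Summing: v_17(1498!) = 88 + 5 = 93.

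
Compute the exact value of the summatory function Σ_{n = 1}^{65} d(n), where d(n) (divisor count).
Σ_{n ≤ 65} d(n) = 284

Compute d(n) for each 1 ≤ n ≤ 65: d(1) = 1, d(2) = 2, d(3) = 2, d(4) = 3, d(5) = 2, d(6) = 4, d(7) = 2, d(8) = 4, d(9) = 3, d(10) = 4, d(11) = 2, d(12) = 6, d(13) = 2, d(14) = 4, d(15) = 4, d(16) = 5, d(17) = 2, d(18) = 6, d(19) = 2, d(20) = 6, d(21) = 4, d(22) = 4, d(23) = 2, d(24) = 8, d(25) = 3, d(26) = 4, d(27) = 4, d(28) = 6, d(29) = 2, d(30) = 8, d(31) = 2, d(32) = 6, d(33) = 4, d(34) = 4, d(35) = 4, d(36) = 9, d(37) = 2, d(38) = 4, d(39) = 4, d(40) = 8, d(41) = 2, d(42) = 8, d(43) = 2, d(44) = 6, d(45) = 6, d(46) = 4, d(47) = 2, d(48) = 10, d(49) = 3, d(50) = 6, d(51) = 4, d(52) = 6, d(53) = 2, d(54) = 8, d(55) = 4, d(56) = 8, d(57) = 4, d(58) = 4, d(59) = 2, d(60) = 12, d(61) = 2, d(62) = 4, d(63) = 6, d(64) = 7, d(65) = 4. Summing all 65 values: 284. (Dirichlet's divisor formula: Σ_{n ≤ x} d(n) = x ln(x) + (2γ − 1) x + O(√x). For x = 65, the asymptotic estimate is ≈ 281.37.)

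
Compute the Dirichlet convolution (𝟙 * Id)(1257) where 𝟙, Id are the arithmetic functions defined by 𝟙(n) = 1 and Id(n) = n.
(𝟙 * Id)(1257) = 1680

Divisors of 1257: [1, 3, 419, 1257]. For each d | 1257:
  d = 1: 𝟙(1) · Id(1257/1) = 1 · 1257 = 1257
  d = 3: 𝟙(3) · Id(1257/3) = 1 · 419 = 419
  d = 419: 𝟙(419) · Id(1257/419) = 1 · 3 = 3
  d = 1257: 𝟙(1257) · Id(1257/1257) = 1 · 1 = 1
Summing: (𝟙 * Id)(1257) = 1257 + 419 + 3 + 1 = 1680.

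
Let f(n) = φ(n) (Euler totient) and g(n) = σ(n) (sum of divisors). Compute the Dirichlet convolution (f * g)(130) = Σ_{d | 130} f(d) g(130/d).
(φ * σ)(130) = 1040

Divisors of 130: [1, 2, 5, 10, 13, 26, 65, 130]. For each d | 130:
  d = 1: φ(1) · σ(130/1) = 1 · 252 = 252
  d = 2: φ(2) · σ(130/2) = 1 · 84 = 84
  d = 5: φ(5) · σ(130/5) = 4 · 42 = 168
  d = 10: φ(10) · σ(130/10) = 4 · 14 = 56
  d = 13: φ(13) · σ(130/13) = 12 · 18 = 216
  d = 26: φ(26) · σ(130/26) = 12 · 6 = 72
  d = 65: φ(65) · σ(130/65) = 48 · 3 = 144
  d = 130: φ(130) · σ(130/130) = 48 · 1 = 48
Summing: (φ * σ)(130) = 252 + 84 + 168 + 56 + 216 + 72 + 144 + 48 = 1040.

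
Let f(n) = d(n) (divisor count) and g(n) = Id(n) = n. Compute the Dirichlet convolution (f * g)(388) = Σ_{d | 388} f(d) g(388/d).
(d * Id)(388) = 1089

Divisors of 388: [1, 2, 4, 97, 194, 388]. For each d | 388:
  d = 1: d(1) · Id(388/1) = 1 · 388 = 388
  d = 2: d(2) · Id(388/2) = 2 · 194 = 388
  d = 4: d(4) · Id(388/4) = 3 · 97 = 291
  d = 97: d(97) · Id(388/97) = 2 · 4 = 8
  d = 194: d(194) · Id(388/194) = 4 · 2 = 8
  d = 388: d(388) · Id(388/388) = 6 · 1 = 6
Summing: (d * Id)(388) = 388 + 388 + 291 + 8 + 8 + 6 = 1089.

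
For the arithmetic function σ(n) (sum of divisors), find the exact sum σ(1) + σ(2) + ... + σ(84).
Σ_{n ≤ 84} σ(n) = 5869

Compute σ(n) for each 1 ≤ n ≤ 84: σ(1) = 1, σ(2) = 3, σ(3) = 4, σ(4) = 7, σ(5) = 6, σ(6) = 12, σ(7) = 8, σ(8) = 15, σ(9) = 13, σ(10) = 18, σ(11) = 12, σ(12) = 28, σ(13) = 14, σ(14) = 24, σ(15) = 24, σ(16) = 31, σ(17) = 18, σ(18) = 39, σ(19) = 20, σ(20) = 42, σ(21) = 32, σ(22) = 36, σ(23) = 24, σ(24) = 60, σ(25) = 31, σ(26) = 42, σ(27) = 40, σ(28) = 56, σ(29) = 30, σ(30) = 72, σ(31) = 32, σ(32) = 63, σ(33) = 48, σ(34) = 54, σ(35) = 48, σ(36) = 91, σ(37) = 38, σ(38) = 60, σ(39) = 56, σ(40) = 90, σ(41) = 42, σ(42) = 96, σ(43) = 44, σ(44) = 84, σ(45) = 78, σ(46) = 72, σ(47) = 48, σ(48) = 124, σ(49) = 57, σ(50) = 93, σ(51) = 72, σ(52) = 98, σ(53) = 54, σ(54) = 120, σ(55) = 72, σ(56) = 120, σ(57) = 80, σ(58) = 90, σ(59) = 60, σ(60) = 168, σ(61) = 62, σ(62) = 96, σ(63) = 104, σ(64) = 127, σ(65) = 84, σ(66) = 144, σ(67) = 68, σ(68) = 126, σ(69) = 96, σ(70) = 144, σ(71) = 72, σ(72) = 195, σ(73) = 74, σ(74) = 114, σ(75) = 124, σ(76) = 140, σ(77) = 96, σ(78) = 168, σ(79) = 80, σ(80) = 186, σ(81) = 121, σ(82) = 126, σ(83) = 84, σ(84) = 224. Summing all 84 values: 5869. (Average order: Σ_{n ≤ x} σ(n) ~ (π²/12) x². For x = 84, (π²/12)·84² ≈ 5803.33.)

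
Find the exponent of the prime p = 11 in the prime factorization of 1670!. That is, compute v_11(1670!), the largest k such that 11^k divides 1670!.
v_11(1670!) = 165

Legendre's formula: v_p(n!) = Σ_{k ≥ 1} ⌊n / p^k⌋. For p = 11, n = 1670, the terms are:
  ⌊1670/11^1⌋ = ⌊1670/11⌋ = 151
  ⌊1670/11^2⌋ = ⌊1670/121⌋ = 13
  ⌊1670/11^3⌋ = ⌊1670/1331⌋ = 1
(the next term ⌊1670/11^4⌋ = 0, terminating the sum). Summing: v_11(1670!) = 151 + 13 + 1 = 165.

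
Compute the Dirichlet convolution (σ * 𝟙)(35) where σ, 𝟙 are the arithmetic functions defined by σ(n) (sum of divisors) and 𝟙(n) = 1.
(σ * 𝟙)(35) = 63

Divisors of 35: [1, 5, 7, 35]. For each d | 35:
  d = 1: σ(1) · 𝟙(35/1) = 1 · 1 = 1
  d = 5: σ(5) · 𝟙(35/5) = 6 · 1 = 6
  d = 7: σ(7) · 𝟙(35/7) = 8 · 1 = 8
  d = 35: σ(35) · 𝟙(35/35) = 48 · 1 = 48
Summing: (σ * 𝟙)(35) = 1 + 6 + 8 + 48 = 63.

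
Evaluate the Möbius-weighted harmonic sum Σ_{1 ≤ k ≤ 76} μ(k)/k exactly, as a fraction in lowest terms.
Σ μ(k)/k = -7431196043498463691814948/581852579989271773580304621

Values of μ(k) for 1 ≤ k ≤ 76: μ(1) = 1, μ(2) = -1, μ(3) = -1, μ(5) = -1, μ(6) = 1, μ(7) = -1, μ(10) = 1, μ(11) = -1, μ(13) = -1, μ(14) = 1, μ(15) = 1, μ(17) = -1, μ(19) = -1, μ(21) = 1, μ(22) = 1, μ(23) = -1, μ(26) = 1, μ(29) = -1, μ(30) = -1, μ(31) = -1, μ(33) = 1, μ(34) = 1, μ(35) = 1, μ(37) = -1, μ(38) = 1, μ(39) = 1, μ(41) = -1, μ(42) = -1, μ(43) = -1, μ(46) = 1, μ(47) = -1, μ(51) = 1, μ(53) = -1, μ(55) = 1, μ(57) = 1, μ(58) = 1, μ(59) = -1, μ(61) = -1, μ(62) = 1, μ(65) = 1, μ(66) = -1, μ(67) = -1, μ(69) = 1, μ(70) = -1, μ(71) = -1, μ(73) = -1, μ(74) = 1, with μ = 0 on non-squarefree integers. Summing μ(k)/k for k where μ(k) ≠ 0 gives -7431196043498463691814948/581852579989271773580304621 ≈ -0.0128. (PNT ⟺ this sum → 0 as n → ∞.)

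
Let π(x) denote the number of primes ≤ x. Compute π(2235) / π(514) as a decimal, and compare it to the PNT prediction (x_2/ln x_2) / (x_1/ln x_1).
π(2235)/π(514) = 331/97 ≈ 3.4124;  PNT prediction ≈ 3.5195.

π(514) = 97 and π(2235) = 331, so π(2235)/π(514) ≈ 3.4124. The PNT-predicted ratio is (2235/ln(2235)) / (514/ln(514)) ≈ 3.5195. The two agree to within a few percent, as expected.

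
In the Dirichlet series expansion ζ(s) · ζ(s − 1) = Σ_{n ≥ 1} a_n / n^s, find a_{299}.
σ(299) = 336

In the product (Σ m^0/m^s)(Σ k / k^s) = Σ (Σ_{d | n} d) / n^s, the coefficient of 1/n^s is σ(n) = Σ_{d | n} d. For n = 299, divisors are [1, 13, 23, 299]; summing: σ(299) = 336.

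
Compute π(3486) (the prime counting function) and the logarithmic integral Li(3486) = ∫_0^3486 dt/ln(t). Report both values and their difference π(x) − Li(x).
π(3486) = 487;  Li(3486) ≈ 502.88;  π(x) − Li(x) ≈ -15.88.

Direct count of primes ≤ 3486 gives π(3486) = 487. Numerical evaluation of the logarithmic integral gives Li(3486) ≈ 502.88. The difference π(x) − Li(x) ≈ -15.88 is typically negative for small/moderate x (Li(x) overestimates), though Littlewood's theorem shows this sign changes infinitely often.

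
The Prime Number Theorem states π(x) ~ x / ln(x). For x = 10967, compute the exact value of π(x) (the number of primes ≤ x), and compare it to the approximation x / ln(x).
π(10967) = 1331;  x/ln(x) ≈ 1178.91;  relative error ≈ 11.43%.

Directly count primes up to 10967: π(10967) = 1331. The PNT approximation gives 10967/ln(10967) ≈ 10967/9.30265 ≈ 1178.91. Relative error (π(x) − x/ln(x)) / π(x) ≈ 11.43%; the approximation is known to undercount slightly (Li(x) is a better estimate).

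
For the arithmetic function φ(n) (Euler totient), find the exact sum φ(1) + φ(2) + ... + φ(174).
Σ_{n ≤ 174} φ(n) = 9250

Compute φ(n) for each 1 ≤ n ≤ 174: φ(1) = 1, φ(2) = 1, φ(3) = 2, φ(4) = 2, φ(5) = 4, φ(6) = 2, φ(7) = 6, φ(8) = 4, φ(9) = 6, φ(10) = 4, φ(11) = 10, φ(12) = 4, φ(13) = 12, φ(14) = 6, φ(15) = 8, φ(16) = 8, φ(17) = 16, φ(18) = 6, φ(19) = 18, φ(20) = 8, φ(21) = 12, φ(22) = 10, φ(23) = 22, φ(24) = 8, φ(25) = 20, φ(26) = 12, φ(27) = 18, φ(28) = 12, φ(29) = 28, φ(30) = 8, φ(31) = 30, φ(32) = 16, φ(33) = 20, φ(34) = 16, φ(35) = 24, φ(36) = 12, φ(37) = 36, φ(38) = 18, φ(39) = 24, φ(40) = 16, φ(41) = 40, φ(42) = 12, φ(43) = 42, φ(44) = 20, φ(45) = 24, φ(46) = 22, φ(47) = 46, φ(48) = 16, φ(49) = 42, φ(50) = 20, φ(51) = 32, φ(52) = 24, φ(53) = 52, φ(54) = 18, φ(55) = 40, φ(56) = 24, φ(57) = 36, φ(58) = 28, φ(59) = 58, φ(60) = 16, φ(61) = 60, φ(62) = 30, φ(63) = 36, φ(64) = 32, φ(65) = 48, φ(66) = 20, φ(67) = 66, φ(68) = 32, φ(69) = 44, φ(70) = 24, φ(71) = 70, φ(72) = 24, φ(73) = 72, φ(74) = 36, φ(75) = 40, φ(76) = 36, φ(77) = 60, φ(78) = 24, φ(79) = 78, φ(80) = 32, φ(81) = 54, φ(82) = 40, φ(83) = 82, φ(84) = 24, φ(85) = 64, φ(86) = 42, φ(87) = 56, φ(88) = 40, φ(89) = 88, φ(90) = 24, φ(91) = 72, φ(92) = 44, φ(93) = 60, φ(94) = 46, φ(95) = 72, φ(96) = 32, φ(97) = 96, φ(98) = 42, φ(99) = 60, φ(100) = 40, φ(101) = 100, φ(102) = 32, φ(103) = 102, φ(104) = 48, φ(105) = 48, φ(106) = 52, φ(107) = 106, φ(108) = 36, φ(109) = 108, φ(110) = 40, φ(111) = 72, φ(112) = 48, φ(113) = 112, φ(114) = 36, φ(115) = 88, φ(116) = 56, φ(117) = 72, φ(118) = 58, φ(119) = 96, φ(120) = 32, φ(121) = 110, φ(122) = 60, φ(123) = 80, φ(124) = 60, φ(125) = 100, φ(126) = 36, φ(127) = 126, φ(128) = 64, φ(129) = 84, φ(130) = 48, φ(131) = 130, φ(132) = 40, φ(133) = 108, φ(134) = 66, φ(135) = 72, φ(136) = 64, φ(137) = 136, φ(138) = 44, φ(139) = 138, φ(140) = 48, φ(141) = 92, φ(142) = 70, φ(143) = 120, φ(144) = 48, φ(145) = 112, φ(146) = 72, φ(147) = 84, φ(148) = 72, φ(149) = 148, φ(150) = 40, φ(151) = 150, φ(152) = 72, φ(153) = 96, φ(154) = 60, φ(155) = 120, φ(156) = 48, φ(157) = 156, φ(158) = 78, φ(159) = 104, φ(160) = 64, φ(161) = 132, φ(162) = 54, φ(163) = 162, φ(164) = 80, φ(165) = 80, φ(166) = 82, φ(167) = 166, φ(168) = 48, φ(169) = 156, φ(170) = 64, φ(171) = 108, φ(172) = 84, φ(173) = 172, φ(174) = 56. Summing all 174 values: 9250. (Average order: Σ_{n ≤ x} φ(n) ~ (3/π²) x². For x = 174, (3/π²)·174² ≈ 9202.80.)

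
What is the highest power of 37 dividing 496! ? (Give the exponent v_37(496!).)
v_37(496!) = 13

Legendre's formula: v_p(n!) = Σ_{k ≥ 1} ⌊n / p^k⌋. For p = 37, n = 496, the terms are:
  ⌊496/37^1⌋ = ⌊496/37⌋ = 13
(the next term ⌊496/37^2⌋ = 0, terminating the sum). Summing: v_37(496!) = 13 = 13.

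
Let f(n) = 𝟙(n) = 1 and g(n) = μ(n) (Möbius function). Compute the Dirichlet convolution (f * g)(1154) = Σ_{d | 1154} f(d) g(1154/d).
(𝟙 * μ)(1154) = 0

Divisors of 1154: [1, 2, 577, 1154]. For each d | 1154:
  d = 1: 𝟙(1) · μ(1154/1) = 1 · 1 = 1
  d = 2: 𝟙(2) · μ(1154/2) = 1 · -1 = -1
  d = 577: 𝟙(577) · μ(1154/577) = 1 · -1 = -1
  d = 1154: 𝟙(1154) · μ(1154/1154) = 1 · 1 = 1
Summing: (𝟙 * μ)(1154) = 1 + -1 + -1 + 1 = 0.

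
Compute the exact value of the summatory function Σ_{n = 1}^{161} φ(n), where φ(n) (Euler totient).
Σ_{n ≤ 161} φ(n) = 7938

Compute φ(n) for each 1 ≤ n ≤ 161: φ(1) = 1, φ(2) = 1, φ(3) = 2, φ(4) = 2, φ(5) = 4, φ(6) = 2, φ(7) = 6, φ(8) = 4, φ(9) = 6, φ(10) = 4, φ(11) = 10, φ(12) = 4, φ(13) = 12, φ(14) = 6, φ(15) = 8, φ(16) = 8, φ(17) = 16, φ(18) = 6, φ(19) = 18, φ(20) = 8, φ(21) = 12, φ(22) = 10, φ(23) = 22, φ(24) = 8, φ(25) = 20, φ(26) = 12, φ(27) = 18, φ(28) = 12, φ(29) = 28, φ(30) = 8, φ(31) = 30, φ(32) = 16, φ(33) = 20, φ(34) = 16, φ(35) = 24, φ(36) = 12, φ(37) = 36, φ(38) = 18, φ(39) = 24, φ(40) = 16, φ(41) = 40, φ(42) = 12, φ(43) = 42, φ(44) = 20, φ(45) = 24, φ(46) = 22, φ(47) = 46, φ(48) = 16, φ(49) = 42, φ(50) = 20, φ(51) = 32, φ(52) = 24, φ(53) = 52, φ(54) = 18, φ(55) = 40, φ(56) = 24, φ(57) = 36, φ(58) = 28, φ(59) = 58, φ(60) = 16, φ(61) = 60, φ(62) = 30, φ(63) = 36, φ(64) = 32, φ(65) = 48, φ(66) = 20, φ(67) = 66, φ(68) = 32, φ(69) = 44, φ(70) = 24, φ(71) = 70, φ(72) = 24, φ(73) = 72, φ(74) = 36, φ(75) = 40, φ(76) = 36, φ(77) = 60, φ(78) = 24, φ(79) = 78, φ(80) = 32, φ(81) = 54, φ(82) = 40, φ(83) = 82, φ(84) = 24, φ(85) = 64, φ(86) = 42, φ(87) = 56, φ(88) = 40, φ(89) = 88, φ(90) = 24, φ(91) = 72, φ(92) = 44, φ(93) = 60, φ(94) = 46, φ(95) = 72, φ(96) = 32, φ(97) = 96, φ(98) = 42, φ(99) = 60, φ(100) = 40, φ(101) = 100, φ(102) = 32, φ(103) = 102, φ(104) = 48, φ(105) = 48, φ(106) = 52, φ(107) = 106, φ(108) = 36, φ(109) = 108, φ(110) = 40, φ(111) = 72, φ(112) = 48, φ(113) = 112, φ(114) = 36, φ(115) = 88, φ(116) = 56, φ(117) = 72, φ(118) = 58, φ(119) = 96, φ(120) = 32, φ(121) = 110, φ(122) = 60, φ(123) = 80, φ(124) = 60, φ(125) = 100, φ(126) = 36, φ(127) = 126, φ(128) = 64, φ(129) = 84, φ(130) = 48, φ(131) = 130, φ(132) = 40, φ(133) = 108, φ(134) = 66, φ(135) = 72, φ(136) = 64, φ(137) = 136, φ(138) = 44, φ(139) = 138, φ(140) = 48, φ(141) = 92, φ(142) = 70, φ(143) = 120, φ(144) = 48, φ(145) = 112, φ(146) = 72, φ(147) = 84, φ(148) = 72, φ(149) = 148, φ(150) = 40, φ(151) = 150, φ(152) = 72, φ(153) = 96, φ(154) = 60, φ(155) = 120, φ(156) = 48, φ(157) = 156, φ(158) = 78, φ(159) = 104, φ(160) = 64, φ(161) = 132. Summing all 161 values: 7938. (Average order: Σ_{n ≤ x} φ(n) ~ (3/π²) x². For x = 161, (3/π²)·161² ≈ 7879.04.)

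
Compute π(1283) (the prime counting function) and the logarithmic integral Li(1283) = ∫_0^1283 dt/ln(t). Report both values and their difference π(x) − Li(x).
π(1283) = 208;  Li(1283) ≈ 217.83;  π(x) − Li(x) ≈ -9.83.

Direct count of primes ≤ 1283 gives π(1283) = 208. Numerical evaluation of the logarithmic integral gives Li(1283) ≈ 217.83. The difference π(x) − Li(x) ≈ -9.83 is typically negative for small/moderate x (Li(x) overestimates), though Littlewood's theorem shows this sign changes infinitely often.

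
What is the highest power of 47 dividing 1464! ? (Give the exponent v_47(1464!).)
v_47(1464!) = 31

Legendre's formula: v_p(n!) = Σ_{k ≥ 1} ⌊n / p^k⌋. For p = 47, n = 1464, the terms are:
  ⌊1464/47^1⌋ = ⌊1464/47⌋ = 31
(the next term ⌊1464/47^2⌋ = 0, terminating the sum). Summing: v_47(1464!) = 31 = 31.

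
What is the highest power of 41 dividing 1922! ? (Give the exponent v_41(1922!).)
v_41(1922!) = 47

Legendre's formula: v_p(n!) = Σ_{k ≥ 1} ⌊n / p^k⌋. For p = 41, n = 1922, the terms are:
  ⌊1922/41^1⌋ = ⌊1922/41⌋ = 46
  ⌊1922/41^2⌋ = ⌊1922/1681⌋ = 1
(the next term ⌊1922/41^3⌋ = 0, terminating the sum). Summing: v_41(1922!) = 46 + 1 = 47.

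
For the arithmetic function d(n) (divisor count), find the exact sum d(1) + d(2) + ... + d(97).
Σ_{n ≤ 97} d(n) = 461

Compute d(n) for each 1 ≤ n ≤ 97: d(1) = 1, d(2) = 2, d(3) = 2, d(4) = 3, d(5) = 2, d(6) = 4, d(7) = 2, d(8) = 4, d(9) = 3, d(10) = 4, d(11) = 2, d(12) = 6, d(13) = 2, d(14) = 4, d(15) = 4, d(16) = 5, d(17) = 2, d(18) = 6, d(19) = 2, d(20) = 6, d(21) = 4, d(22) = 4, d(23) = 2, d(24) = 8, d(25) = 3, d(26) = 4, d(27) = 4, d(28) = 6, d(29) = 2, d(30) = 8, d(31) = 2, d(32) = 6, d(33) = 4, d(34) = 4, d(35) = 4, d(36) = 9, d(37) = 2, d(38) = 4, d(39) = 4, d(40) = 8, d(41) = 2, d(42) = 8, d(43) = 2, d(44) = 6, d(45) = 6, d(46) = 4, d(47) = 2, d(48) = 10, d(49) = 3, d(50) = 6, d(51) = 4, d(52) = 6, d(53) = 2, d(54) = 8, d(55) = 4, d(56) = 8, d(57) = 4, d(58) = 4, d(59) = 2, d(60) = 12, d(61) = 2, d(62) = 4, d(63) = 6, d(64) = 7, d(65) = 4, d(66) = 8, d(67) = 2, d(68) = 6, d(69) = 4, d(70) = 8, d(71) = 2, d(72) = 12, d(73) = 2, d(74) = 4, d(75) = 6, d(76) = 6, d(77) = 4, d(78) = 8, d(79) = 2, d(80) = 10, d(81) = 5, d(82) = 4, d(83) = 2, d(84) = 12, d(85) = 4, d(86) = 4, d(87) = 4, d(88) = 8, d(89) = 2, d(90) = 12, d(91) = 4, d(92) = 6, d(93) = 4, d(94) = 4, d(95) = 4, d(96) = 12, d(97) = 2. Summing all 97 values: 461. (Dirichlet's divisor formula: Σ_{n ≤ x} d(n) = x ln(x) + (2γ − 1) x + O(√x). For x = 97, the asymptotic estimate is ≈ 458.73.)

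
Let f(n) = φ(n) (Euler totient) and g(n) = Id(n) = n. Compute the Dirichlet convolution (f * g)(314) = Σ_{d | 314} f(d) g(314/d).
(φ * Id)(314) = 939

Divisors of 314: [1, 2, 157, 314]. For each d | 314:
  d = 1: φ(1) · Id(314/1) = 1 · 314 = 314
  d = 2: φ(2) · Id(314/2) = 1 · 157 = 157
  d = 157: φ(157) · Id(314/157) = 156 · 2 = 312
  d = 314: φ(314) · Id(314/314) = 156 · 1 = 156
Summing: (φ * Id)(314) = 314 + 157 + 312 + 156 = 939.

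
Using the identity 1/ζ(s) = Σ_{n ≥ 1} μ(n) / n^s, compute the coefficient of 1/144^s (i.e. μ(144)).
μ(144) = 0

Factor n = 144 = 2^4 · 3^2. μ(n) = 0 if any exponent ≥ 2 (not squarefree); otherwise μ(n) = (−1)^{ω(n)} where ω(n) is the number of distinct prime factors. Applying: μ(144) = 0.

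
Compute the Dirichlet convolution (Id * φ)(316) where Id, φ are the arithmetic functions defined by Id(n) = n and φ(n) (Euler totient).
(Id * φ)(316) = 1256

Divisors of 316: [1, 2, 4, 79, 158, 316]. For each d | 316:
  d = 1: Id(1) · φ(316/1) = 1 · 156 = 156
  d = 2: Id(2) · φ(316/2) = 2 · 78 = 156
  d = 4: Id(4) · φ(316/4) = 4 · 78 = 312
  d = 79: Id(79) · φ(316/79) = 79 · 2 = 158
  d = 158: Id(158) · φ(316/158) = 158 · 1 = 158
  d = 316: Id(316) · φ(316/316) = 316 · 1 = 316
Summing: (Id * φ)(316) = 156 + 156 + 312 + 158 + 158 + 316 = 1256.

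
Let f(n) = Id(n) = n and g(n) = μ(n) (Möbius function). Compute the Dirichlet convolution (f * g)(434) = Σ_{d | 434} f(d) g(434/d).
(Id * μ)(434) = 180

Divisors of 434: [1, 2, 7, 14, 31, 62, 217, 434]. For each d | 434:
  d = 1: Id(1) · μ(434/1) = 1 · -1 = -1
  d = 2: Id(2) · μ(434/2) = 2 · 1 = 2
  d = 7: Id(7) · μ(434/7) = 7 · 1 = 7
  d = 14: Id(14) · μ(434/14) = 14 · -1 = -14
  d = 31: Id(31) · μ(434/31) = 31 · 1 = 31
  d = 62: Id(62) · μ(434/62) = 62 · -1 = -62
  d = 217: Id(217) · μ(434/217) = 217 · -1 = -217
  d = 434: Id(434) · μ(434/434) = 434 · 1 = 434
Summing: (Id * μ)(434) = -1 + 2 + 7 + -14 + 31 + -62 + -217 + 434 = 180.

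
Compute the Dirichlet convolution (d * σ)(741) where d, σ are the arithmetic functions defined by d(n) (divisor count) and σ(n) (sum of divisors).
(d * σ)(741) = 2112

Divisors of 741: [1, 3, 13, 19, 39, 57, 247, 741]. For each d | 741:
  d = 1: d(1) · σ(741/1) = 1 · 1120 = 1120
  d = 3: d(3) · σ(741/3) = 2 · 280 = 560
  d = 13: d(13) · σ(741/13) = 2 · 80 = 160
  d = 19: d(19) · σ(741/19) = 2 · 56 = 112
  d = 39: d(39) · σ(741/39) = 4 · 20 = 80
  d = 57: d(57) · σ(741/57) = 4 · 14 = 56
  d = 247: d(247) · σ(741/247) = 4 · 4 = 16
  d = 741: d(741) · σ(741/741) = 8 · 1 = 8
Summing: (d * σ)(741) = 1120 + 560 + 160 + 112 + 80 + 56 + 16 + 8 = 2112.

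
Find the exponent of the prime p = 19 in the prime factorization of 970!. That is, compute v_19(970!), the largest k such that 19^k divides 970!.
v_19(970!) = 53

Legendre's formula: v_p(n!) = Σ_{k ≥ 1} ⌊n / p^k⌋. For p = 19, n = 970, the terms are:
  ⌊970/19^1⌋ = ⌊970/19⌋ = 51
  ⌊970/19^2⌋ = ⌊970/361⌋ = 2
(the next term ⌊970/19^3⌋ = 0, terminating the sum). Summing: v_19(970!) = 51 + 2 = 53.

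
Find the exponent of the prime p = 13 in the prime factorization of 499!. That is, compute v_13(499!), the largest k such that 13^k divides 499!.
v_13(499!) = 40

Legendre's formula: v_p(n!) = Σ_{k ≥ 1} ⌊n / p^k⌋. For p = 13, n = 499, the terms are:
  ⌊499/13^1⌋ = ⌊499/13⌋ = 38
  ⌊499/13^2⌋ = ⌊499/169⌋ = 2
(the next term ⌊499/13^3⌋ = 0, terminating the sum). Summing: v_13(499!) = 38 + 2 = 40.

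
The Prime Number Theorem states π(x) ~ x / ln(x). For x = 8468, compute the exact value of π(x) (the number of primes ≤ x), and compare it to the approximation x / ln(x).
π(8468) = 1059;  x/ln(x) ≈ 936.31;  relative error ≈ 11.59%.

Directly count primes up to 8468: π(8468) = 1059. The PNT approximation gives 8468/ln(8468) ≈ 8468/9.04405 ≈ 936.31. Relative error (π(x) − x/ln(x)) / π(x) ≈ 11.59%; the approximation is known to undercount slightly (Li(x) is a better estimate).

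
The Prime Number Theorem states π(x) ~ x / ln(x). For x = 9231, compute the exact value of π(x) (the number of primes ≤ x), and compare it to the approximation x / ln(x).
π(9231) = 1144;  x/ln(x) ≈ 1011.03;  relative error ≈ 11.62%.

Directly count primes up to 9231: π(9231) = 1144. The PNT approximation gives 9231/ln(9231) ≈ 9231/9.13032 ≈ 1011.03. Relative error (π(x) − x/ln(x)) / π(x) ≈ 11.62%; the approximation is known to undercount slightly (Li(x) is a better estimate).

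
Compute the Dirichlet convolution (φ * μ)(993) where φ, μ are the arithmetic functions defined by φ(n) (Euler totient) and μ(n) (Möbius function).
(φ * μ)(993) = 329

Divisors of 993: [1, 3, 331, 993]. For each d | 993:
  d = 1: φ(1) · μ(993/1) = 1 · 1 = 1
  d = 3: φ(3) · μ(993/3) = 2 · -1 = -2
  d = 331: φ(331) · μ(993/331) = 330 · -1 = -330
  d = 993: φ(993) · μ(993/993) = 660 · 1 = 660
Summing: (φ * μ)(993) = 1 + -2 + -330 + 660 = 329.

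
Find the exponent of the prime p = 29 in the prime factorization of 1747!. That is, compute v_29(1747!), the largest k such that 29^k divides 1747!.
v_29(1747!) = 62

Legendre's formula: v_p(n!) = Σ_{k ≥ 1} ⌊n / p^k⌋. For p = 29, n = 1747, the terms are:
  ⌊1747/29^1⌋ = ⌊1747/29⌋ = 60
  ⌊1747/29^2⌋ = ⌊1747/841⌋ = 2
(the next term ⌊1747/29^3⌋ = 0, terminating the sum). Summing: v_29(1747!) = 60 + 2 = 62.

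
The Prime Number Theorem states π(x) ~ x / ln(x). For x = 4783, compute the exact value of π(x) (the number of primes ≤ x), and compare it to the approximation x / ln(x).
π(4783) = 642;  x/ln(x) ≈ 564.51;  relative error ≈ 12.07%.

Directly count primes up to 4783: π(4783) = 642. The PNT approximation gives 4783/ln(4783) ≈ 4783/8.47282 ≈ 564.51. Relative error (π(x) − x/ln(x)) / π(x) ≈ 12.07%; the approximation is known to undercount slightly (Li(x) is a better estimate).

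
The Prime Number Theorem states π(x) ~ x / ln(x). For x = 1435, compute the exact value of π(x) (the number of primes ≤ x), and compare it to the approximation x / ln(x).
π(1435) = 227;  x/ln(x) ≈ 197.42;  relative error ≈ 13.03%.

Directly count primes up to 1435: π(1435) = 227. The PNT approximation gives 1435/ln(1435) ≈ 1435/7.26892 ≈ 197.42. Relative error (π(x) − x/ln(x)) / π(x) ≈ 13.03%; the approximation is known to undercount slightly (Li(x) is a better estimate).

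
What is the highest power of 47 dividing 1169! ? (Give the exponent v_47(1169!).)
v_47(1169!) = 24

Legendre's formula: v_p(n!) = Σ_{k ≥ 1} ⌊n / p^k⌋. For p = 47, n = 1169, the terms are:
  ⌊1169/47^1⌋ = ⌊1169/47⌋ = 24
(the next term ⌊1169/47^2⌋ = 0, terminating the sum). Summing: v_47(1169!) = 24 = 24.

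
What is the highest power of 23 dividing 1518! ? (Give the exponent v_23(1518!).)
v_23(1518!) = 68

Legendre's formula: v_p(n!) = Σ_{k ≥ 1} ⌊n / p^k⌋. For p = 23, n = 1518, the terms are:
  ⌊1518/23^1⌋ = ⌊1518/23⌋ = 66
  ⌊1518/23^2⌋ = ⌊1518/529⌋ = 2
(the next term ⌊1518/23^3⌋ = 0, terminating the sum). Summing: v_23(1518!) = 66 + 2 = 68.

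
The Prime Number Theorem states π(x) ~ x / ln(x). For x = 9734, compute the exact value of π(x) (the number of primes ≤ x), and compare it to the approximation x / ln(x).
π(9734) = 1200;  x/ln(x) ≈ 1059.96;  relative error ≈ 11.67%.

Directly count primes up to 9734: π(9734) = 1200. The PNT approximation gives 9734/ln(9734) ≈ 9734/9.18338 ≈ 1059.96. Relative error (π(x) − x/ln(x)) / π(x) ≈ 11.67%; the approximation is known to undercount slightly (Li(x) is a better estimate).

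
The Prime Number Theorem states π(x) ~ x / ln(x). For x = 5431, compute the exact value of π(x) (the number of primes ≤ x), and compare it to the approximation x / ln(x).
π(5431) = 717;  x/ln(x) ≈ 631.52;  relative error ≈ 11.92%.

Directly count primes up to 5431: π(5431) = 717. The PNT approximation gives 5431/ln(5431) ≈ 5431/8.59988 ≈ 631.52. Relative error (π(x) − x/ln(x)) / π(x) ≈ 11.92%; the approximation is known to undercount slightly (Li(x) is a better estimate).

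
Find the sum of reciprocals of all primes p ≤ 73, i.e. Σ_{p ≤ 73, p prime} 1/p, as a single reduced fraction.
Σ 1/p = 71544353681891529224514036059/40729680599249024150621323470

π(73) = 21, so the primes ≤ 73 are [2, 3, 5, 7, 11, 13, 17, 19, 23, 29, 31, 37, 41, 43, 47, 53, 59, 61, 67, 71, 73]. Summing 1/p over these primes: 71544353681891529224514036059/40729680599249024150621323470 ≈ 1.7566. Mertens estimate ln ln(73) + 0.2615 ≈ 1.7179.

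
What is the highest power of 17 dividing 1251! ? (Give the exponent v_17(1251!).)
v_17(1251!) = 77

Legendre's formula: v_p(n!) = Σ_{k ≥ 1} ⌊n / p^k⌋. For p = 17, n = 1251, the terms are:
  ⌊1251/17^1⌋ = ⌊1251/17⌋ = 73
  ⌊1251/17^2⌋ = ⌊1251/289⌋ = 4
(the next term ⌊1251/17^3⌋ = 0, terminating the sum). Summing: v_17(1251!) = 73 + 4 = 77.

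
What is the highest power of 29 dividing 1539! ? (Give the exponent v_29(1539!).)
v_29(1539!) = 54

Legendre's formula: v_p(n!) = Σ_{k ≥ 1} ⌊n / p^k⌋. For p = 29, n = 1539, the terms are:
  ⌊1539/29^1⌋ = ⌊1539/29⌋ = 53
  ⌊1539/29^2⌋ = ⌊1539/841⌋ = 1
(the next term ⌊1539/29^3⌋ = 0, terminating the sum). Summing: v_29(1539!) = 53 + 1 = 54.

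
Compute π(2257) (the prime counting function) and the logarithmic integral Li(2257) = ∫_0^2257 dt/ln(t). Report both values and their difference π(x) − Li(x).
π(2257) = 335;  Li(2257) ≈ 348.35;  π(x) − Li(x) ≈ -13.35.

Direct count of primes ≤ 2257 gives π(2257) = 335. Numerical evaluation of the logarithmic integral gives Li(2257) ≈ 348.35. The difference π(x) − Li(x) ≈ -13.35 is typically negative for small/moderate x (Li(x) overestimates), though Littlewood's theorem shows this sign changes infinitely often.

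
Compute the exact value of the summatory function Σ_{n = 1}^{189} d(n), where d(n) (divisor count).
Σ_{n ≤ 189} d(n) = 1023

Compute d(n) for each 1 ≤ n ≤ 189: d(1) = 1, d(2) = 2, d(3) = 2, d(4) = 3, d(5) = 2, d(6) = 4, d(7) = 2, d(8) = 4, d(9) = 3, d(10) = 4, d(11) = 2, d(12) = 6, d(13) = 2, d(14) = 4, d(15) = 4, d(16) = 5, d(17) = 2, d(18) = 6, d(19) = 2, d(20) = 6, d(21) = 4, d(22) = 4, d(23) = 2, d(24) = 8, d(25) = 3, d(26) = 4, d(27) = 4, d(28) = 6, d(29) = 2, d(30) = 8, d(31) = 2, d(32) = 6, d(33) = 4, d(34) = 4, d(35) = 4, d(36) = 9, d(37) = 2, d(38) = 4, d(39) = 4, d(40) = 8, d(41) = 2, d(42) = 8, d(43) = 2, d(44) = 6, d(45) = 6, d(46) = 4, d(47) = 2, d(48) = 10, d(49) = 3, d(50) = 6, d(51) = 4, d(52) = 6, d(53) = 2, d(54) = 8, d(55) = 4, d(56) = 8, d(57) = 4, d(58) = 4, d(59) = 2, d(60) = 12, d(61) = 2, d(62) = 4, d(63) = 6, d(64) = 7, d(65) = 4, d(66) = 8, d(67) = 2, d(68) = 6, d(69) = 4, d(70) = 8, d(71) = 2, d(72) = 12, d(73) = 2, d(74) = 4, d(75) = 6, d(76) = 6, d(77) = 4, d(78) = 8, d(79) = 2, d(80) = 10, d(81) = 5, d(82) = 4, d(83) = 2, d(84) = 12, d(85) = 4, d(86) = 4, d(87) = 4, d(88) = 8, d(89) = 2, d(90) = 12, d(91) = 4, d(92) = 6, d(93) = 4, d(94) = 4, d(95) = 4, d(96) = 12, d(97) = 2, d(98) = 6, d(99) = 6, d(100) = 9, d(101) = 2, d(102) = 8, d(103) = 2, d(104) = 8, d(105) = 8, d(106) = 4, d(107) = 2, d(108) = 12, d(109) = 2, d(110) = 8, d(111) = 4, d(112) = 10, d(113) = 2, d(114) = 8, d(115) = 4, d(116) = 6, d(117) = 6, d(118) = 4, d(119) = 4, d(120) = 16, d(121) = 3, d(122) = 4, d(123) = 4, d(124) = 6, d(125) = 4, d(126) = 12, d(127) = 2, d(128) = 8, d(129) = 4, d(130) = 8, d(131) = 2, d(132) = 12, d(133) = 4, d(134) = 4, d(135) = 8, d(136) = 8, d(137) = 2, d(138) = 8, d(139) = 2, d(140) = 12, d(141) = 4, d(142) = 4, d(143) = 4, d(144) = 15, d(145) = 4, d(146) = 4, d(147) = 6, d(148) = 6, d(149) = 2, d(150) = 12, d(151) = 2, d(152) = 8, d(153) = 6, d(154) = 8, d(155) = 4, d(156) = 12, d(157) = 2, d(158) = 4, d(159) = 4, d(160) = 12, d(161) = 4, d(162) = 10, d(163) = 2, d(164) = 6, d(165) = 8, d(166) = 4, d(167) = 2, d(168) = 16, d(169) = 3, d(170) = 8, d(171) = 6, d(172) = 6, d(173) = 2, d(174) = 8, d(175) = 6, d(176) = 10, d(177) = 4, d(178) = 4, d(179) = 2, d(180) = 18, d(181) = 2, d(182) = 8, d(183) = 4, d(184) = 8, d(185) = 4, d(186) = 8, d(187) = 4, d(188) = 6, d(189) = 8. Summing all 189 values: 1023. (Dirichlet's divisor formula: Σ_{n ≤ x} d(n) = x ln(x) + (2γ − 1) x + O(√x). For x = 189, the asymptotic estimate is ≈ 1019.88.)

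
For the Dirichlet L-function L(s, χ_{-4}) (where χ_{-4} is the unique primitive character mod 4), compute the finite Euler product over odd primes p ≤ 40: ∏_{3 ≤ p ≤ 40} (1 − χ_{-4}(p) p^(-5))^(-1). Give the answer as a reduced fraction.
∏ = 36434162976122653852428171915209665920933190877591375/36574689167094305070442169349729960875390257302863872

The odd primes p ≤ 40 are [3, 5, 7, 11, 13, 17, 19, 23, 29, 31, 37]. For each, χ(p) = 1 if p ≡ 1 mod 4, χ(p) = −1 if p ≡ 3 mod 4. Taking (1 − χ(p)/p^5)^(-1) = p^5/(p^5 − χ(p)): (1 − (-1)/3^5)^(-1) · (1 − (1)/5^5)^(-1) · (1 − (-1)/7^5)^(-1) · (1 − (-1)/11^5)^(-1) · (1 − (1)/13^5)^(-1) · (1 − (1)/17^5)^(-1) · (1 − (-1)/19^5)^(-1) · (1 − (-1)/23^5)^(-1) · (1 − (1)/29^5)^(-1) · (1 − (-1)/31^5)^(-1) · (1 − (1)/37^5)^(-1) = 36434162976122653852428171915209665920933190877591375/36574689167094305070442169349729960875390257302863872.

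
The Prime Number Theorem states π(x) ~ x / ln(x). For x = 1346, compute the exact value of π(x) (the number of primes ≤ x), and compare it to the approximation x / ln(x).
π(1346) = 217;  x/ln(x) ≈ 186.82;  relative error ≈ 13.91%.

Directly count primes up to 1346: π(1346) = 217. The PNT approximation gives 1346/ln(1346) ≈ 1346/7.20489 ≈ 186.82. Relative error (π(x) − x/ln(x)) / π(x) ≈ 13.91%; the approximation is known to undercount slightly (Li(x) is a better estimate).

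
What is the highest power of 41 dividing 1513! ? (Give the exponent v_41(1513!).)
v_41(1513!) = 36

Legendre's formula: v_p(n!) = Σ_{k ≥ 1} ⌊n / p^k⌋. For p = 41, n = 1513, the terms are:
  ⌊1513/41^1⌋ = ⌊1513/41⌋ = 36
(the next term ⌊1513/41^2⌋ = 0, terminating the sum). Summing: v_41(1513!) = 36 = 36.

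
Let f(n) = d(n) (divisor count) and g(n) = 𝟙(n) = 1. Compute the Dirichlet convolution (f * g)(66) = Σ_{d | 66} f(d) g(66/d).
(d * 𝟙)(66) = 27

Divisors of 66: [1, 2, 3, 6, 11, 22, 33, 66]. For each d | 66:
  d = 1: d(1) · 𝟙(66/1) = 1 · 1 = 1
  d = 2: d(2) · 𝟙(66/2) = 2 · 1 = 2
  d = 3: d(3) · 𝟙(66/3) = 2 · 1 = 2
  d = 6: d(6) · 𝟙(66/6) = 4 · 1 = 4
  d = 11: d(11) · 𝟙(66/11) = 2 · 1 = 2
  d = 22: d(22) · 𝟙(66/22) = 4 · 1 = 4
  d = 33: d(33) · 𝟙(66/33) = 4 · 1 = 4
  d = 66: d(66) · 𝟙(66/66) = 8 · 1 = 8
Summing: (d * 𝟙)(66) = 1 + 2 + 2 + 4 + 2 + 4 + 4 + 8 = 27.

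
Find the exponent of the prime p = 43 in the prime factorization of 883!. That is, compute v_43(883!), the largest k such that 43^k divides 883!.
v_43(883!) = 20

Legendre's formula: v_p(n!) = Σ_{k ≥ 1} ⌊n / p^k⌋. For p = 43, n = 883, the terms are:
  ⌊883/43^1⌋ = ⌊883/43⌋ = 20
(the next term ⌊883/43^2⌋ = 0, terminating the sum). Summing: v_43(883!) = 20 = 20.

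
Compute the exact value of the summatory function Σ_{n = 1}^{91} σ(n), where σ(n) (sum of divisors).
Σ_{n ≤ 91} σ(n) = 6845

Compute σ(n) for each 1 ≤ n ≤ 91: σ(1) = 1, σ(2) = 3, σ(3) = 4, σ(4) = 7, σ(5) = 6, σ(6) = 12, σ(7) = 8, σ(8) = 15, σ(9) = 13, σ(10) = 18, σ(11) = 12, σ(12) = 28, σ(13) = 14, σ(14) = 24, σ(15) = 24, σ(16) = 31, σ(17) = 18, σ(18) = 39, σ(19) = 20, σ(20) = 42, σ(21) = 32, σ(22) = 36, σ(23) = 24, σ(24) = 60, σ(25) = 31, σ(26) = 42, σ(27) = 40, σ(28) = 56, σ(29) = 30, σ(30) = 72, σ(31) = 32, σ(32) = 63, σ(33) = 48, σ(34) = 54, σ(35) = 48, σ(36) = 91, σ(37) = 38, σ(38) = 60, σ(39) = 56, σ(40) = 90, σ(41) = 42, σ(42) = 96, σ(43) = 44, σ(44) = 84, σ(45) = 78, σ(46) = 72, σ(47) = 48, σ(48) = 124, σ(49) = 57, σ(50) = 93, σ(51) = 72, σ(52) = 98, σ(53) = 54, σ(54) = 120, σ(55) = 72, σ(56) = 120, σ(57) = 80, σ(58) = 90, σ(59) = 60, σ(60) = 168, σ(61) = 62, σ(62) = 96, σ(63) = 104, σ(64) = 127, σ(65) = 84, σ(66) = 144, σ(67) = 68, σ(68) = 126, σ(69) = 96, σ(70) = 144, σ(71) = 72, σ(72) = 195, σ(73) = 74, σ(74) = 114, σ(75) = 124, σ(76) = 140, σ(77) = 96, σ(78) = 168, σ(79) = 80, σ(80) = 186, σ(81) = 121, σ(82) = 126, σ(83) = 84, σ(84) = 224, σ(85) = 108, σ(86) = 132, σ(87) = 120, σ(88) = 180, σ(89) = 90, σ(90) = 234, σ(91) = 112. Summing all 91 values: 6845. (Average order: Σ_{n ≤ x} σ(n) ~ (π²/12) x². For x = 91, (π²/12)·91² ≈ 6810.85.)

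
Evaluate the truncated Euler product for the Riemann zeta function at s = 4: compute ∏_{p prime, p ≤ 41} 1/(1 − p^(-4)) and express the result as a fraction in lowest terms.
∏ = 56920287300311688614065768651369188407/52590894536588738800643997696000000000

The primes p ≤ 41 are [2, 3, 5, 7, 11, 13, 17, 19, 23, 29, 31, 37, 41]. For each prime, (1 − 1/p^4)^(-1) = p^4 / (p^4 − 1). The product is (1 − 1/2^4)^(-1), (1 − 1/3^4)^(-1), (1 − 1/5^4)^(-1), (1 − 1/7^4)^(-1), (1 − 1/11^4)^(-1), (1 − 1/13^4)^(-1), (1 − 1/17^4)^(-1), (1 − 1/19^4)^(-1), (1 − 1/23^4)^(-1), (1 − 1/29^4)^(-1), (1 − 1/31^4)^(-1), (1 − 1/37^4)^(-1), (1 − 1/41^4)^(-1) = ∏ p^4 / (p^4 − 1) = 56920287300311688614065768651369188407/52590894536588738800643997696000000000.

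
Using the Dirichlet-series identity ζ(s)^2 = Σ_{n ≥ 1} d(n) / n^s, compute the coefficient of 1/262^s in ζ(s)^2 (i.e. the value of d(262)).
d(262) = 4

ζ(s)^2 = (Σ 1/m^s)(Σ 1/k^s). The coefficient of 1/n^s in the product is the number of ordered pairs (m, k) with mk = n, which equals d(n). For n = 262, divisors are [1, 2, 131, 262], so d(262) = 4.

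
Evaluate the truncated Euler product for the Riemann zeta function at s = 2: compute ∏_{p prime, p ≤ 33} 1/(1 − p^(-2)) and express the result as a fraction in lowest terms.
∏ = 82920037520482019/50722704772300800

The primes p ≤ 33 are [2, 3, 5, 7, 11, 13, 17, 19, 23, 29, 31]. For each prime, (1 − 1/p^2)^(-1) = p^2 / (p^2 − 1). The product is (1 − 1/2^2)^(-1), (1 − 1/3^2)^(-1), (1 − 1/5^2)^(-1), (1 − 1/7^2)^(-1), (1 − 1/11^2)^(-1), (1 − 1/13^2)^(-1), (1 − 1/17^2)^(-1), (1 − 1/19^2)^(-1), (1 − 1/23^2)^(-1), (1 − 1/29^2)^(-1), (1 − 1/31^2)^(-1) = ∏ p^2 / (p^2 − 1) = 82920037520482019/50722704772300800.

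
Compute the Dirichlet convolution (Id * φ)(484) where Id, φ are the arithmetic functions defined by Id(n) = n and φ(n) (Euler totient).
(Id * φ)(484) = 2728

Divisors of 484: [1, 2, 4, 11, 22, 44, 121, 242, 484]. For each d | 484:
  d = 1: Id(1) · φ(484/1) = 1 · 220 = 220
  d = 2: Id(2) · φ(484/2) = 2 · 110 = 220
  d = 4: Id(4) · φ(484/4) = 4 · 110 = 440
  d = 11: Id(11) · φ(484/11) = 11 · 20 = 220
  d = 22: Id(22) · φ(484/22) = 22 · 10 = 220
  d = 44: Id(44) · φ(484/44) = 44 · 10 = 440
  d = 121: Id(121) · φ(484/121) = 121 · 2 = 242
  d = 242: Id(242) · φ(484/242) = 242 · 1 = 242
  d = 484: Id(484) · φ(484/484) = 484 · 1 = 484
Summing: (Id * φ)(484) = 220 + 220 + 440 + 220 + 220 + 440 + 242 + 242 + 484 = 2728.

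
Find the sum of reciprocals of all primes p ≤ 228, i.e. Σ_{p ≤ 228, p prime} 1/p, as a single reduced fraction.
Σ 1/p = 163511827859273678384959815113729742050404828958383078813204061634794561817548326350576887/83311209124804345037562846379881038241134671040860314654617977748077292641632790457335110

π(228) = 49, so the primes ≤ 228 are [2, 3, 5, 7, 11, 13, 17, 19, 23, 29, 31, 37, 41, 43, 47, 53, 59, 61, 67, 71, 73, 79, 83, 89, 97, 101, 103, 107, 109, 113, 127, 131, 137, 139, 149, 151, 157, 163, 167, 173, 179, 181, 191, 193, 197, 199, 211, 223, 227]. Summing 1/p over these primes: 163511827859273678384959815113729742050404828958383078813204061634794561817548326350576887/83311209124804345037562846379881038241134671040860314654617977748077292641632790457335110 ≈ 1.9627. Mertens estimate ln ln(228) + 0.2615 ≈ 1.9533.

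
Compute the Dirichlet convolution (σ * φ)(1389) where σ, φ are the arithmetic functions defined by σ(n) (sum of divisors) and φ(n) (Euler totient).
(σ * φ)(1389) = 5556

Divisors of 1389: [1, 3, 463, 1389]. For each d | 1389:
  d = 1: σ(1) · φ(1389/1) = 1 · 924 = 924
  d = 3: σ(3) · φ(1389/3) = 4 · 462 = 1848
  d = 463: σ(463) · φ(1389/463) = 464 · 2 = 928
  d = 1389: σ(1389) · φ(1389/1389) = 1856 · 1 = 1856
Summing: (σ * φ)(1389) = 924 + 1848 + 928 + 1856 = 5556.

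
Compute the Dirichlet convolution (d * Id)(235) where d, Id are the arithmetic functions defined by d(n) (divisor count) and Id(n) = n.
(d * Id)(235) = 343

Divisors of 235: [1, 5, 47, 235]. For each d | 235:
  d = 1: d(1) · Id(235/1) = 1 · 235 = 235
  d = 5: d(5) · Id(235/5) = 2 · 47 = 94
  d = 47: d(47) · Id(235/47) = 2 · 5 = 10
  d = 235: d(235) · Id(235/235) = 4 · 1 = 4
Summing: (d * Id)(235) = 235 + 94 + 10 + 4 = 343.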